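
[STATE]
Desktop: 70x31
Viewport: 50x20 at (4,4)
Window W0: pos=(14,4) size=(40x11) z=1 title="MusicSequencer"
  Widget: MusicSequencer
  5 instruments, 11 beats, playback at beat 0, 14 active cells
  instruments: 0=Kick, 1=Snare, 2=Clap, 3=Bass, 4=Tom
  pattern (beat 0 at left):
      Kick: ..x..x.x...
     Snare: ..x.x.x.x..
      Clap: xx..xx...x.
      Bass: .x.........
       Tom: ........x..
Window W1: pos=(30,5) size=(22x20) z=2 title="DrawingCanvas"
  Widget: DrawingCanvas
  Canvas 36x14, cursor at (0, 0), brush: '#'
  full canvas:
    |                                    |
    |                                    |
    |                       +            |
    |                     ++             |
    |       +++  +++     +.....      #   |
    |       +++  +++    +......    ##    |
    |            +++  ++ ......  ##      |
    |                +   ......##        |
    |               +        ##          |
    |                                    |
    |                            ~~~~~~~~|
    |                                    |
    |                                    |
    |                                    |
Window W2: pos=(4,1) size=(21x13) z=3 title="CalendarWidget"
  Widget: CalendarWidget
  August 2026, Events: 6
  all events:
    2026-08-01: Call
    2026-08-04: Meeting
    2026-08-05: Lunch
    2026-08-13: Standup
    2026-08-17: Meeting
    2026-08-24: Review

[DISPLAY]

┃    August 2026    ┃━━━━━━━━━━━━━━━━━━━━━━━━━━━━┓
┃Mo Tu We Th Fr Sa S┃encer┏━━━━━━━━━━━━━━━━━━━━┓ ┃
┃                1* ┃─────┃ DrawingCanvas      ┃─┨
┃ 3  4*  5*  6  7  8┃45678┠────────────────────┨ ┃
┃10 11 12 13* 14 15 ┃·█·█·┃+                   ┃ ┃
┃17* 18 19 20 21 22 ┃█·█·█┃                    ┃ ┃
┃24* 25 26 27 28 29 ┃██···┃                    ┃ ┃
┃31                 ┃·····┃                    ┃ ┃
┃                   ┃····█┃       +++  +++     ┃ ┃
┗━━━━━━━━━━━━━━━━━━━┛     ┃       +++  +++    +┃ ┃
          ┗━━━━━━━━━━━━━━━┃            +++  ++ ┃━┛
                          ┃                +   ┃  
                          ┃               +    ┃  
                          ┃                    ┃  
                          ┃                    ┃  
                          ┃                    ┃  
                          ┃                    ┃  
                          ┃                    ┃  
                          ┃                    ┃  
                          ┃                    ┃  


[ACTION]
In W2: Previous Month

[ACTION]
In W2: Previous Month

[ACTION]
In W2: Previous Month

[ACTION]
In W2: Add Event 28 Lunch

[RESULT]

┃      May 2026     ┃━━━━━━━━━━━━━━━━━━━━━━━━━━━━┓
┃Mo Tu We Th Fr Sa S┃encer┏━━━━━━━━━━━━━━━━━━━━┓ ┃
┃             1  2  ┃─────┃ DrawingCanvas      ┃─┨
┃ 4  5  6  7  8  9 1┃45678┠────────────────────┨ ┃
┃11 12 13 14 15 16 1┃·█·█·┃+                   ┃ ┃
┃18 19 20 21 22 23 2┃█·█·█┃                    ┃ ┃
┃25 26 27 28* 29 30 ┃██···┃                    ┃ ┃
┃                   ┃·····┃                    ┃ ┃
┃                   ┃····█┃       +++  +++     ┃ ┃
┗━━━━━━━━━━━━━━━━━━━┛     ┃       +++  +++    +┃ ┃
          ┗━━━━━━━━━━━━━━━┃            +++  ++ ┃━┛
                          ┃                +   ┃  
                          ┃               +    ┃  
                          ┃                    ┃  
                          ┃                    ┃  
                          ┃                    ┃  
                          ┃                    ┃  
                          ┃                    ┃  
                          ┃                    ┃  
                          ┃                    ┃  


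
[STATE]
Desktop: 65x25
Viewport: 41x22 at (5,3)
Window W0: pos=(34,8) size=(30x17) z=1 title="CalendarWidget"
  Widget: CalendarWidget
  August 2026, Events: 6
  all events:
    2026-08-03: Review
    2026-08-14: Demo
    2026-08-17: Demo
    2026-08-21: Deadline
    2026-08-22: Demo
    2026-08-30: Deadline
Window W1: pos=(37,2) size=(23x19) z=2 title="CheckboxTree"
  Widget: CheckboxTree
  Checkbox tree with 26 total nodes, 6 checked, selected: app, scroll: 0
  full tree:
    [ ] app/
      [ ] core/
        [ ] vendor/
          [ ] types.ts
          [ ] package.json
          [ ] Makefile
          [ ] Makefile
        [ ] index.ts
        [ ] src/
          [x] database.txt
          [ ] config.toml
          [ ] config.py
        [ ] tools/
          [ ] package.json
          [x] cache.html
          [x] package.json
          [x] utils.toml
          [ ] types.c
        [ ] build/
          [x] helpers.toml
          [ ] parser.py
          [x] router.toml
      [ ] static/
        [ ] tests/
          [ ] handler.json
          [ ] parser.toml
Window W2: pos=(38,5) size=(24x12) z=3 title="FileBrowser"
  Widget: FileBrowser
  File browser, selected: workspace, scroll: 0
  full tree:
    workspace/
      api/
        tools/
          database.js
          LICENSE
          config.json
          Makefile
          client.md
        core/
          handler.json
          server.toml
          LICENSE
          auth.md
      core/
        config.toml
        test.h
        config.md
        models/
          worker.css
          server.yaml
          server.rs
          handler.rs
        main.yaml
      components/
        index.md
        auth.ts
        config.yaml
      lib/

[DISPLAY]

                                ┃ Checkbo
                                ┠────────
                                ┃┏━━━━━━━
                                ┃┃ FileBr
                                ┃┠───────
                             ┏━━┃┃> [-] w
                             ┃ C┃┃    [+]
                             ┠──┃┃    [+]
                             ┃  ┃┃    [+]
                             ┃Mo┃┃    [+]
                             ┃  ┃┃       
                             ┃ 3┃┃       
                             ┃10┃┃       
                             ┃17┃┗━━━━━━━
                             ┃24┃     [-]
                             ┃31┃       [
                             ┃  ┃       [
                             ┃  ┗━━━━━━━━
                             ┃           
                             ┃           
                             ┃           
                             ┗━━━━━━━━━━━


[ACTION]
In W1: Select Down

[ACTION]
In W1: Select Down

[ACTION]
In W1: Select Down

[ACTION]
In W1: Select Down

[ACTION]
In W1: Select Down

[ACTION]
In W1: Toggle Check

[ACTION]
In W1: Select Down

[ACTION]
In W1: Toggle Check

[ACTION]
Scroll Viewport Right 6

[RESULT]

                          ┃ CheckboxTree 
                          ┠──────────────
                          ┃┏━━━━━━━━━━━━━
                          ┃┃ FileBrowser 
                          ┃┠─────────────
                       ┏━━┃┃> [-] workspa
                       ┃ C┃┃    [+] api/ 
                       ┠──┃┃    [+] core/
                       ┃  ┃┃    [+] compo
                       ┃Mo┃┃    [+] lib/ 
                       ┃  ┃┃             
                       ┃ 3┃┃             
                       ┃10┃┃             
                       ┃17┃┗━━━━━━━━━━━━━
                       ┃24┃     [-] tools
                       ┃31┃       [ ] pac
                       ┃  ┃       [x] cac
                       ┃  ┗━━━━━━━━━━━━━━
                       ┃                 
                       ┃                 
                       ┃                 
                       ┗━━━━━━━━━━━━━━━━━


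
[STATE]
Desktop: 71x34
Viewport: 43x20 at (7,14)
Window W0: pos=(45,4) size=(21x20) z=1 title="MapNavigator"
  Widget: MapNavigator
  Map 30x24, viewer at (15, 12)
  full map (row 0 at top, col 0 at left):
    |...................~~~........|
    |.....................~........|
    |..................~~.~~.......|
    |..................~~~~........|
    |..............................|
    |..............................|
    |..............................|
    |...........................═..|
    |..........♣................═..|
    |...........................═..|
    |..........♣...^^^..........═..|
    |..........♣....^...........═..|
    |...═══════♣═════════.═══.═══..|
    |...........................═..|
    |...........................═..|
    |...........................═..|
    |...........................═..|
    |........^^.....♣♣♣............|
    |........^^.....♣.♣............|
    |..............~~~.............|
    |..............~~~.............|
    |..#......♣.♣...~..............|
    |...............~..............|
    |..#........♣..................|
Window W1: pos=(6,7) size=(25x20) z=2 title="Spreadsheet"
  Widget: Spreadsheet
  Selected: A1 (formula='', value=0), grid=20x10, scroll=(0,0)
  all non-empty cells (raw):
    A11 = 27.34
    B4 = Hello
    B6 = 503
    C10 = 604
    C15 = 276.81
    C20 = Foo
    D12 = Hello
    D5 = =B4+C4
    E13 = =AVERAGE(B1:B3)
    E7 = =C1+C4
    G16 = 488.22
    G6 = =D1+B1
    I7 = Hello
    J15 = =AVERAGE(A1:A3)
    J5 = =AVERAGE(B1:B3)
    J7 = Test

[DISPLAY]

  2        0       0   ┃              ┃....
  3        0       0   ┃              ┃════
  4        0Hello      ┃              ┃....
  5        0       0   ┃              ┃....
  6        0     503   ┃              ┃....
  7        0       0   ┃              ┃....
  8        0       0   ┃              ┃..^^
  9        0       0   ┃              ┃..^^
 10        0       0   ┃              ┃....
 11    27.34       0   ┃              ┗━━━━
 12        0       0   ┃                   
 13        0       0   ┃                   
━━━━━━━━━━━━━━━━━━━━━━━┛                   
                                           
                                           
                                           
                                           
                                           
                                           
                                           


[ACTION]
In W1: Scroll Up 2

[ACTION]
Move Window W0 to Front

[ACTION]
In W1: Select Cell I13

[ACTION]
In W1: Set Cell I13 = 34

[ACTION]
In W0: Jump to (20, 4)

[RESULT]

  2        0       0   ┃              ┃....
  3        0       0   ┃              ┃....
  4        0Hello      ┃              ┃....
  5        0       0   ┃              ┃....
  6        0     503   ┃              ┃....
  7        0       0   ┃              ┃....
  8        0       0   ┃              ┃....
  9        0       0   ┃              ┃...^
 10        0       0   ┃              ┃....
 11    27.34       0   ┃              ┗━━━━
 12        0       0   ┃                   
 13        0       0   ┃                   
━━━━━━━━━━━━━━━━━━━━━━━┛                   
                                           
                                           
                                           
                                           
                                           
                                           
                                           


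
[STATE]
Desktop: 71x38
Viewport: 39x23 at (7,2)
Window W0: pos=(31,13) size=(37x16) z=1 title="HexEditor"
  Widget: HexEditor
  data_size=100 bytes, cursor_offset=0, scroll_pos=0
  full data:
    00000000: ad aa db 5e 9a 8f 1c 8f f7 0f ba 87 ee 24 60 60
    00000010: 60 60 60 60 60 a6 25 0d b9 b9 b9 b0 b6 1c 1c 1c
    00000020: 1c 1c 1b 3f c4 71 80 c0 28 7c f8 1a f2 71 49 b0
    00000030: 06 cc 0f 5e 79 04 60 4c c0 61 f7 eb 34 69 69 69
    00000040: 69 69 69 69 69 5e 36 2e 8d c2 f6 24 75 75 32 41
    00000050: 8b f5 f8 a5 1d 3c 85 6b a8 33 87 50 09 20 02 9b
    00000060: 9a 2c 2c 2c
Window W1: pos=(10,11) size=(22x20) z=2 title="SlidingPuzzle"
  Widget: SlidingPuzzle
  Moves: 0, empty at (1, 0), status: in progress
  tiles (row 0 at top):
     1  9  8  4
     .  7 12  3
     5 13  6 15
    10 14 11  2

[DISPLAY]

                                       
                                       
                                       
                                       
                                       
                                       
                                       
                                       
                                       
   ┏━━━━━━━━━━━━━━━━━━━━┓              
   ┃ SlidingPuzzle      ┃              
   ┠────────────────────┨━━━━━━━━━━━━━━
   ┃┌────┬────┬────┬────┃ HexEditor    
   ┃│  1 │  9 │  8 │  4 ┃──────────────
   ┃├────┼────┼────┼────┃00000000  AD a
   ┃│    │  7 │ 12 │  3 ┃00000010  60 6
   ┃├────┼────┼────┼────┃00000020  1c 1
   ┃│  5 │ 13 │  6 │ 15 ┃00000030  06 c
   ┃├────┼────┼────┼────┃00000040  69 6
   ┃│ 10 │ 14 │ 11 │  2 ┃00000050  8b f
   ┃└────┴────┴────┴────┃00000060  9a 2
   ┃Moves: 0            ┃              
   ┃                    ┃              


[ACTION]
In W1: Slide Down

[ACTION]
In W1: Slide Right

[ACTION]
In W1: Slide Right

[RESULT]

                                       
                                       
                                       
                                       
                                       
                                       
                                       
                                       
                                       
   ┏━━━━━━━━━━━━━━━━━━━━┓              
   ┃ SlidingPuzzle      ┃              
   ┠────────────────────┨━━━━━━━━━━━━━━
   ┃┌────┬────┬────┬────┃ HexEditor    
   ┃│    │  9 │  8 │  4 ┃──────────────
   ┃├────┼────┼────┼────┃00000000  AD a
   ┃│  1 │  7 │ 12 │  3 ┃00000010  60 6
   ┃├────┼────┼────┼────┃00000020  1c 1
   ┃│  5 │ 13 │  6 │ 15 ┃00000030  06 c
   ┃├────┼────┼────┼────┃00000040  69 6
   ┃│ 10 │ 14 │ 11 │  2 ┃00000050  8b f
   ┃└────┴────┴────┴────┃00000060  9a 2
   ┃Moves: 1            ┃              
   ┃                    ┃              


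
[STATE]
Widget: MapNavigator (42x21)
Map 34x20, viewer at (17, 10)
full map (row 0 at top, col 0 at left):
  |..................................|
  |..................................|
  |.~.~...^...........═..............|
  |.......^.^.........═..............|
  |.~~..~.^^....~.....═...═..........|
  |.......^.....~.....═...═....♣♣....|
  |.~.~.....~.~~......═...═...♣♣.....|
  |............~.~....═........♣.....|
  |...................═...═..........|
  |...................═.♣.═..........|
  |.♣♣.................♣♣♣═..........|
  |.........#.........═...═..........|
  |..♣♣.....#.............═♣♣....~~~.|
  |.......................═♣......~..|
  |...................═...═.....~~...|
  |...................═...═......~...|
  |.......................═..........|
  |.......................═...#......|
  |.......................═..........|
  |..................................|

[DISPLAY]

    ..................................    
    ..................................    
    .~.~...^...........═..............    
    .......^.^.........═..............    
    .~~..~.^^....~.....═...═..........    
    .......^.....~.....═...═....♣♣....    
    .~.~.....~.~~......═...═...♣♣.....    
    ............~.~....═........♣.....    
    ...................═...═..........    
    ...................═.♣.═..........    
    .♣♣..............@..♣♣♣═..........    
    .........#.........═...═..........    
    ..♣♣.....#.............═♣♣....~~~.    
    .......................═♣......~..    
    ...................═...═.....~~...    
    ...................═...═......~...    
    .......................═..........    
    .......................═...#......    
    .......................═..........    
    ..................................    
                                          


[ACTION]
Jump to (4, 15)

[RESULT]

                 .......^.....~.....═...═.
                 .~.~.....~.~~......═...═.
                 ............~.~....═.....
                 ...................═...═.
                 ...................═.♣.═.
                 .♣♣.................♣♣♣═.
                 .........#.........═...═.
                 ..♣♣.....#.............═♣
                 .......................═♣
                 ...................═...═.
                 ....@..............═...═.
                 .......................═.
                 .......................═.
                 .......................═.
                 .........................
                                          
                                          
                                          
                                          
                                          
                                          


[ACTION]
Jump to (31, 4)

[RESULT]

                                          
                                          
                                          
                                          
                                          
                                          
........................                  
........................                  
.........═..............                  
.........═..............                  
...~.....═...═.......@..                  
...~.....═...═....♣♣....                  
.~~......═...═...♣♣.....                  
..~.~....═........♣.....                  
.........═...═..........                  
.........═.♣.═..........                  
..........♣♣♣═..........                  
.........═...═..........                  
.............═♣♣....~~~.                  
.............═♣......~..                  
.........═...═.....~~...                  


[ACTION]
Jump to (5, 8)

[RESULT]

                                          
                                          
                ..........................
                ..........................
                .~.~...^...........═......
                .......^.^.........═......
                .~~..~.^^....~.....═...═..
                .......^.....~.....═...═..
                .~.~.....~.~~......═...═..
                ............~.~....═......
                .....@.............═...═..
                ...................═.♣.═..
                .♣♣.................♣♣♣═..
                .........#.........═...═..
                ..♣♣.....#.............═♣♣
                .......................═♣.
                ...................═...═..
                ...................═...═..
                .......................═..
                .......................═..
                .......................═..


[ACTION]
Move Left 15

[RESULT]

                                          
                                          
                     .....................
                     .....................
                     .~.~...^...........═.
                     .......^.^.........═.
                     .~~..~.^^....~.....═.
                     .......^.....~.....═.
                     .~.~.....~.~~......═.
                     ............~.~....═.
                     @..................═.
                     ...................═.
                     .♣♣.................♣
                     .........#.........═.
                     ..♣♣.....#...........
                     .....................
                     ...................═.
                     ...................═.
                     .....................
                     .....................
                     .....................


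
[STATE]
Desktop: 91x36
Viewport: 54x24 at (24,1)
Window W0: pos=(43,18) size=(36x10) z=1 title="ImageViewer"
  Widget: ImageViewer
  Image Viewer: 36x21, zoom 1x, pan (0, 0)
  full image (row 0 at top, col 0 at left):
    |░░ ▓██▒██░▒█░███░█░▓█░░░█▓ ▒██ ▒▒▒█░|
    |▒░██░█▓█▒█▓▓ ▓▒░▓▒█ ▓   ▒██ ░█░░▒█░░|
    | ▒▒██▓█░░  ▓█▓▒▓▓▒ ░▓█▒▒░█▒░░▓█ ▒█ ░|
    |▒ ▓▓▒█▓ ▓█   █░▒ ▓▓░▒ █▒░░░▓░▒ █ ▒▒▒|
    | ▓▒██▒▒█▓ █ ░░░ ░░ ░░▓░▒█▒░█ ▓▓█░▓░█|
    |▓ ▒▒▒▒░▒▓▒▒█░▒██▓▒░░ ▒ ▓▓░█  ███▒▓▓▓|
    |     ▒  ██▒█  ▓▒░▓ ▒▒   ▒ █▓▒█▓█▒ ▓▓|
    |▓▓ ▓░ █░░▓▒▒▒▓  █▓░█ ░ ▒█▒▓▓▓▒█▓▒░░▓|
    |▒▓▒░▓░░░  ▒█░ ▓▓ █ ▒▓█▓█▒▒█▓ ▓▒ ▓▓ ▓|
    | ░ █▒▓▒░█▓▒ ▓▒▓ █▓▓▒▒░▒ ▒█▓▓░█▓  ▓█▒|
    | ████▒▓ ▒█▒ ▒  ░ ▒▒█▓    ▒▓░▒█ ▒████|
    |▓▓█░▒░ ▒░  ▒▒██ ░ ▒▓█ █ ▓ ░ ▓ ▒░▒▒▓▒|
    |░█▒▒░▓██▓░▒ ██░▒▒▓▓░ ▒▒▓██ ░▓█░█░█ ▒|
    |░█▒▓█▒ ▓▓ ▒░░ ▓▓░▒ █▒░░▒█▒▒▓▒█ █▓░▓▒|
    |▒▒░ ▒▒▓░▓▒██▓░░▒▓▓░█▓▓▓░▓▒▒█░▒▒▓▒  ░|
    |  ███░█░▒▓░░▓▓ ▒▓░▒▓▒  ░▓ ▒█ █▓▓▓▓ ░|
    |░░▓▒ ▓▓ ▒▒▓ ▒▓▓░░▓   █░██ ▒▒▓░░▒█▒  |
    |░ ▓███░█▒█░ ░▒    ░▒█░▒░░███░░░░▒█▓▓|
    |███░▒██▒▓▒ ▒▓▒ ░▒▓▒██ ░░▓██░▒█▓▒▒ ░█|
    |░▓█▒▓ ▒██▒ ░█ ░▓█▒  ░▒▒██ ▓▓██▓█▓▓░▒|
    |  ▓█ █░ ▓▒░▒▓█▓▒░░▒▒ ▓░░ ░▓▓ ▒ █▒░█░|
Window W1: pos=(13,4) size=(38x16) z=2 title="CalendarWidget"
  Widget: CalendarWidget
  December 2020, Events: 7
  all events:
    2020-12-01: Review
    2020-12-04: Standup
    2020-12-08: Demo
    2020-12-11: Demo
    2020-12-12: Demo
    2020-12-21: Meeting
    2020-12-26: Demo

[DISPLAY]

                                                      
                                                      
                                                      
━━━━━━━━━━━━━━━━━━━━━━━━━━┓                           
idget                     ┃                           
──────────────────────────┨                           
 December 2020            ┃                           
h Fr Sa Su                ┃                           
 3  4*  5  6              ┃                           
10 11* 12* 13             ┃                           
7 18 19 20                ┃                           
24 25 26* 27              ┃                           
1                         ┃                           
                          ┃                           
                          ┃                           
                          ┃                           
                          ┃                           
                          ┃━━━━━━━━━━━━━━━━━━━━━━━━━━━
━━━━━━━━━━━━━━━━━━━━━━━━━━┛iewer                      
                   ┠──────────────────────────────────
                   ┃░░ ▓██▒██░▒█░███░█░▓█░░░█▓ ▒██ ▒▒▒
                   ┃▒░██░█▓█▒█▓▓ ▓▒░▓▒█ ▓   ▒██ ░█░░▒█
                   ┃ ▒▒██▓█░░  ▓█▓▒▓▓▒ ░▓█▒▒░█▒░░▓█ ▒█
                   ┃▒ ▓▓▒█▓ ▓█   █░▒ ▓▓░▒ █▒░░░▓░▒ █ ▒


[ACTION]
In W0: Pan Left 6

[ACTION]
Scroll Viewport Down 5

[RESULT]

──────────────────────────┨                           
 December 2020            ┃                           
h Fr Sa Su                ┃                           
 3  4*  5  6              ┃                           
10 11* 12* 13             ┃                           
7 18 19 20                ┃                           
24 25 26* 27              ┃                           
1                         ┃                           
                          ┃                           
                          ┃                           
                          ┃                           
                          ┃                           
                          ┃━━━━━━━━━━━━━━━━━━━━━━━━━━━
━━━━━━━━━━━━━━━━━━━━━━━━━━┛iewer                      
                   ┠──────────────────────────────────
                   ┃░░ ▓██▒██░▒█░███░█░▓█░░░█▓ ▒██ ▒▒▒
                   ┃▒░██░█▓█▒█▓▓ ▓▒░▓▒█ ▓   ▒██ ░█░░▒█
                   ┃ ▒▒██▓█░░  ▓█▓▒▓▓▒ ░▓█▒▒░█▒░░▓█ ▒█
                   ┃▒ ▓▓▒█▓ ▓█   █░▒ ▓▓░▒ █▒░░░▓░▒ █ ▒
                   ┃ ▓▒██▒▒█▓ █ ░░░ ░░ ░░▓░▒█▒░█ ▓▓█░▓
                   ┃▓ ▒▒▒▒░▒▓▒▒█░▒██▓▒░░ ▒ ▓▓░█  ███▒▓
                   ┗━━━━━━━━━━━━━━━━━━━━━━━━━━━━━━━━━━
                                                      
                                                      


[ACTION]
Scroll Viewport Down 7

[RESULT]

24 25 26* 27              ┃                           
1                         ┃                           
                          ┃                           
                          ┃                           
                          ┃                           
                          ┃                           
                          ┃━━━━━━━━━━━━━━━━━━━━━━━━━━━
━━━━━━━━━━━━━━━━━━━━━━━━━━┛iewer                      
                   ┠──────────────────────────────────
                   ┃░░ ▓██▒██░▒█░███░█░▓█░░░█▓ ▒██ ▒▒▒
                   ┃▒░██░█▓█▒█▓▓ ▓▒░▓▒█ ▓   ▒██ ░█░░▒█
                   ┃ ▒▒██▓█░░  ▓█▓▒▓▓▒ ░▓█▒▒░█▒░░▓█ ▒█
                   ┃▒ ▓▓▒█▓ ▓█   █░▒ ▓▓░▒ █▒░░░▓░▒ █ ▒
                   ┃ ▓▒██▒▒█▓ █ ░░░ ░░ ░░▓░▒█▒░█ ▓▓█░▓
                   ┃▓ ▒▒▒▒░▒▓▒▒█░▒██▓▒░░ ▒ ▓▓░█  ███▒▓
                   ┗━━━━━━━━━━━━━━━━━━━━━━━━━━━━━━━━━━
                                                      
                                                      
                                                      
                                                      
                                                      
                                                      
                                                      
                                                      


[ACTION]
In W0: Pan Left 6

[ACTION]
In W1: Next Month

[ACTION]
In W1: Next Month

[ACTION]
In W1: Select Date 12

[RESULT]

5 26 27 28                ┃                           
                          ┃                           
                          ┃                           
                          ┃                           
                          ┃                           
                          ┃                           
                          ┃━━━━━━━━━━━━━━━━━━━━━━━━━━━
━━━━━━━━━━━━━━━━━━━━━━━━━━┛iewer                      
                   ┠──────────────────────────────────
                   ┃░░ ▓██▒██░▒█░███░█░▓█░░░█▓ ▒██ ▒▒▒
                   ┃▒░██░█▓█▒█▓▓ ▓▒░▓▒█ ▓   ▒██ ░█░░▒█
                   ┃ ▒▒██▓█░░  ▓█▓▒▓▓▒ ░▓█▒▒░█▒░░▓█ ▒█
                   ┃▒ ▓▓▒█▓ ▓█   █░▒ ▓▓░▒ █▒░░░▓░▒ █ ▒
                   ┃ ▓▒██▒▒█▓ █ ░░░ ░░ ░░▓░▒█▒░█ ▓▓█░▓
                   ┃▓ ▒▒▒▒░▒▓▒▒█░▒██▓▒░░ ▒ ▓▓░█  ███▒▓
                   ┗━━━━━━━━━━━━━━━━━━━━━━━━━━━━━━━━━━
                                                      
                                                      
                                                      
                                                      
                                                      
                                                      
                                                      
                                                      


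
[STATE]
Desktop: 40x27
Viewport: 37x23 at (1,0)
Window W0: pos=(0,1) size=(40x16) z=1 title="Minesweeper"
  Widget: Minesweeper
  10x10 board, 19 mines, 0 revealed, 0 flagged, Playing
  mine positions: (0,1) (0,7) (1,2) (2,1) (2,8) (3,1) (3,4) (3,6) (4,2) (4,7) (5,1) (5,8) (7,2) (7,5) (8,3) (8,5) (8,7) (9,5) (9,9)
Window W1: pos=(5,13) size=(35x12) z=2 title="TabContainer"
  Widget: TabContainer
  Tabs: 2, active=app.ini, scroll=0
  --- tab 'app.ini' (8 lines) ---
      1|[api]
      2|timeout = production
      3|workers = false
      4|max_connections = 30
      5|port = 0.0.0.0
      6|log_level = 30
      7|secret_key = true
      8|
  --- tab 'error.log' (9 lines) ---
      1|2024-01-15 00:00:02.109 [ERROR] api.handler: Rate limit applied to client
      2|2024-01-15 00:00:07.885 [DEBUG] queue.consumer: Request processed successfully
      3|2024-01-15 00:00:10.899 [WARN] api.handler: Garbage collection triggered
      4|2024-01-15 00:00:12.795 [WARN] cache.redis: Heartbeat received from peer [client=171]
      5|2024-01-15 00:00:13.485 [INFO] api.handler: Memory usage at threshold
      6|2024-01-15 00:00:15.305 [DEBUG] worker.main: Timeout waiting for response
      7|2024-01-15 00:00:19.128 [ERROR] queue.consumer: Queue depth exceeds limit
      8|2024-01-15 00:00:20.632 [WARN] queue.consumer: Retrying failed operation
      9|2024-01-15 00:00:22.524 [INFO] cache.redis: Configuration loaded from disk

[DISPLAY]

                                     
━━━━━━━━━━━━━━━━━━━━━━━━━━━━━━━━━━━━━
 Minesweeper                         
─────────────────────────────────────
■■■■■■■■■■                           
■■■■■■■■■■                           
■■■■■■■■■■                           
■■■■■■■■■■                           
■■■■■■■■■■                           
■■■■■■■■■■                           
■■■■■■■■■■                           
■■■■■■■■■■                           
■■■■■■■■■■                           
■■■■┏━━━━━━━━━━━━━━━━━━━━━━━━━━━━━━━━
    ┃ TabContainer                   
    ┠────────────────────────────────
━━━━┃[app.ini]│ error.log            
    ┃────────────────────────────────
    ┃[api]                           
    ┃timeout = production            
    ┃workers = false                 
    ┃max_connections = 30            
    ┃port = 0.0.0.0                  


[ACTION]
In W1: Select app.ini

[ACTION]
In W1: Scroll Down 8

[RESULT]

                                     
━━━━━━━━━━━━━━━━━━━━━━━━━━━━━━━━━━━━━
 Minesweeper                         
─────────────────────────────────────
■■■■■■■■■■                           
■■■■■■■■■■                           
■■■■■■■■■■                           
■■■■■■■■■■                           
■■■■■■■■■■                           
■■■■■■■■■■                           
■■■■■■■■■■                           
■■■■■■■■■■                           
■■■■■■■■■■                           
■■■■┏━━━━━━━━━━━━━━━━━━━━━━━━━━━━━━━━
    ┃ TabContainer                   
    ┠────────────────────────────────
━━━━┃[app.ini]│ error.log            
    ┃────────────────────────────────
    ┃                                
    ┃                                
    ┃                                
    ┃                                
    ┃                                


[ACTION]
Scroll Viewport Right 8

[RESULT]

                                     
━━━━━━━━━━━━━━━━━━━━━━━━━━━━━━━━━━━━┓
inesweeper                          ┃
────────────────────────────────────┨
■■■■■■■■                            ┃
■■■■■■■■                            ┃
■■■■■■■■                            ┃
■■■■■■■■                            ┃
■■■■■■■■                            ┃
■■■■■■■■                            ┃
■■■■■■■■                            ┃
■■■■■■■■                            ┃
■■■■■■■■                            ┃
■■┏━━━━━━━━━━━━━━━━━━━━━━━━━━━━━━━━━┓
  ┃ TabContainer                    ┃
  ┠─────────────────────────────────┨
━━┃[app.ini]│ error.log             ┃
  ┃─────────────────────────────────┃
  ┃                                 ┃
  ┃                                 ┃
  ┃                                 ┃
  ┃                                 ┃
  ┃                                 ┃


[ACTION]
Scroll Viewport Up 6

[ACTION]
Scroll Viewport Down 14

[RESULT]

■■■■■■■■                            ┃
■■■■■■■■                            ┃
■■■■■■■■                            ┃
■■■■■■■■                            ┃
■■■■■■■■                            ┃
■■■■■■■■                            ┃
■■■■■■■■                            ┃
■■■■■■■■                            ┃
■■■■■■■■                            ┃
■■┏━━━━━━━━━━━━━━━━━━━━━━━━━━━━━━━━━┓
  ┃ TabContainer                    ┃
  ┠─────────────────────────────────┨
━━┃[app.ini]│ error.log             ┃
  ┃─────────────────────────────────┃
  ┃                                 ┃
  ┃                                 ┃
  ┃                                 ┃
  ┃                                 ┃
  ┃                                 ┃
  ┃                                 ┃
  ┗━━━━━━━━━━━━━━━━━━━━━━━━━━━━━━━━━┛
                                     
                                     


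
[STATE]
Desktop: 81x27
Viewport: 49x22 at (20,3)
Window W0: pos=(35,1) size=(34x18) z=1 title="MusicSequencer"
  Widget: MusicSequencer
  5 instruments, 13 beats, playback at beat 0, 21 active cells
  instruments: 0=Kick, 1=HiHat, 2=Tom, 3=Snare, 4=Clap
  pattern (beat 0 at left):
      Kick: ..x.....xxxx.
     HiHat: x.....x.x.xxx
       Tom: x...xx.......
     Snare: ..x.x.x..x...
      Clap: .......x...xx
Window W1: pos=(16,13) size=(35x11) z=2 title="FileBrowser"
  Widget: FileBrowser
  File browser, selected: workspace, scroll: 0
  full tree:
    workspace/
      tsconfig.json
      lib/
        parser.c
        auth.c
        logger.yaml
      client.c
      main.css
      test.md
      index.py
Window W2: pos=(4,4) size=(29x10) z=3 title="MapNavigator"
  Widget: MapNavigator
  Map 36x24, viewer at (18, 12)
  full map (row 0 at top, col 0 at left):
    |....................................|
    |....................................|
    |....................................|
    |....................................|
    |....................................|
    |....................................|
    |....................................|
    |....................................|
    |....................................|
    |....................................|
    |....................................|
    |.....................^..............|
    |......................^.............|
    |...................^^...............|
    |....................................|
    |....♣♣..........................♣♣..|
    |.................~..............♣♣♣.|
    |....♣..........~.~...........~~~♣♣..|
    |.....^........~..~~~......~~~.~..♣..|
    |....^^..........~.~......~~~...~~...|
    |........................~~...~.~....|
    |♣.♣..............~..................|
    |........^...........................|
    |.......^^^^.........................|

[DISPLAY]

               ┠────────────────────────────────┨
━━━━━━━━━━━━┓  ┃      ▼123456789012             ┃
            ┃  ┃  Kick··█·····████·             ┃
────────────┨  ┃ HiHat█·····█·█·███             ┃
............┃  ┃   Tom█···██·······             ┃
............┃  ┃ Snare··█·█·█··█···             ┃
.^..........┃  ┃  Clap·······█···██             ┃
..^.........┃  ┃                                ┃
^...........┃  ┃                                ┃
............┃  ┃                                ┃
━━━━━━━━━━━━┛━━━━━━━━━━━━━━━━━┓                 ┃
leBrowser                     ┃                 ┃
──────────────────────────────┨                 ┃
-] workspace/                 ┃                 ┃
 tsconfig.json                ┃                 ┃
 [+] lib/                     ┃━━━━━━━━━━━━━━━━━┛
 client.c                     ┃                  
 main.css                     ┃                  
 test.md                      ┃                  
 index.py                     ┃                  
━━━━━━━━━━━━━━━━━━━━━━━━━━━━━━┛                  
                                                 


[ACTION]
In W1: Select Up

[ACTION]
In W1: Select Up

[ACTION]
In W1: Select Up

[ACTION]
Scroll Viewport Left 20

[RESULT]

                                   ┠─────────────
    ┏━━━━━━━━━━━━━━━━━━━━━━━━━━━┓  ┃      ▼123456
    ┃ MapNavigator              ┃  ┃  Kick··█····
    ┠───────────────────────────┨  ┃ HiHat█·····█
    ┃...........................┃  ┃   Tom█···██·
    ┃...........................┃  ┃ Snare··█·█·█
    ┃................^..........┃  ┃  Clap·······
    ┃.............@...^.........┃  ┃             
    ┃..............^^...........┃  ┃             
    ┃...........................┃  ┃             
    ┗━━━━━━━━━━━━━━━━━━━━━━━━━━━┛━━━━━━━━━━━━━━━━
                ┃ FileBrowser                    
                ┠────────────────────────────────
                ┃> [-] workspace/                
                ┃    tsconfig.json               
                ┃    [+] lib/                    
                ┃    client.c                    
                ┃    main.css                    
                ┃    test.md                     
                ┃    index.py                    
                ┗━━━━━━━━━━━━━━━━━━━━━━━━━━━━━━━━
                                                 
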